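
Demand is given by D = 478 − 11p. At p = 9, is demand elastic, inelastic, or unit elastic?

At p = 9, D = 379.
dD/dp = −11.
Point elasticity E = (dD/dp)·(p/D) = -11 × 9/379 ≈ -0.261.
|E| ≈ 0.261 < 1, so demand is inelastic.

inelastic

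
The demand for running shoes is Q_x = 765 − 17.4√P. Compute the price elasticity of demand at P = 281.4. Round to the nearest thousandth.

At P = 281.4, Q_x = 473.1153.
dQ_x/dP = −17.4/(2√P) = −17.4/(2·16.775).
Point elasticity E = (dQ_x/dP)·(P/Q_x) = -0.5186 × 281.4/473.1153 ≈ -0.308.
|E| < 1, so demand is inelastic at this price.

-0.308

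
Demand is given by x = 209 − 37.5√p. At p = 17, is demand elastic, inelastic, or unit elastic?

elastic

At p = 17, x = 54.3835.
dx/dp = −37.5/(2√p) = −37.5/(2·4.1231).
Point elasticity E = (dx/dp)·(p/x) = -4.5475 × 17/54.3835 ≈ -1.422.
|E| ≈ 1.422 > 1, so demand is elastic.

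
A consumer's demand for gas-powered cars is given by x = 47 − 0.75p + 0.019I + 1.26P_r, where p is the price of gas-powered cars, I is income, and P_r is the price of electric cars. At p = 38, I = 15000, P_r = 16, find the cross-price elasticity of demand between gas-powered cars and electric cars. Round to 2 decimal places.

0.06

Substituting, x = 47 − 0.75(38) + 0.019(15000) + 1.26(16) = 47 − 28.5 + 285 + 20.16 = 323.66.
∂x/∂P_r = +1.26, so E_xy = 1.26·(16/323.66) ≈ 0.06.
E_xy > 0: the goods are substitutes.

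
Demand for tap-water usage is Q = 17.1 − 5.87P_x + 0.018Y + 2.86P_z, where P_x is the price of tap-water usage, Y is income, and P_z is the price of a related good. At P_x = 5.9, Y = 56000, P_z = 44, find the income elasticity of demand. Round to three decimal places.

0.903

Q = 17.1 − 5.87(5.9) + 0.018(56000) + 2.86(44) = 17.1 − 34.633 + 1008 + 125.84 = 1116.307.
∂Q/∂Y = +0.018, so E_I = 0.018·(56000/1116.307) ≈ 0.903.
E_I ∈ (0,1): normal good (necessity).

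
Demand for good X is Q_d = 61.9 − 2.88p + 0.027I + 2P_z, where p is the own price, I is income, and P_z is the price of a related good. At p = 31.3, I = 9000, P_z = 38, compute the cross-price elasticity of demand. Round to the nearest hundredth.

Evaluating quantity at (p, I, P_z) gives Q_d = 61.9 − 2.88(31.3) + 0.027(9000) + 2(38) = 61.9 − 90.144 + 243 + 76 = 290.756.
∂Q_d/∂P_z = +2, so E_xy = 2·(38/290.756) ≈ 0.26.
E_xy > 0: the goods are substitutes.

0.26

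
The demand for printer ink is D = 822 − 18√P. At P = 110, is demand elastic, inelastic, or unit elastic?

inelastic

At P = 110, D = 633.2144.
dD/dP = −18/(2√P) = −18/(2·10.4881).
Point elasticity E = (dD/dP)·(P/D) = -0.8581 × 110/633.2144 ≈ -0.149.
|E| ≈ 0.149 < 1, so demand is inelastic.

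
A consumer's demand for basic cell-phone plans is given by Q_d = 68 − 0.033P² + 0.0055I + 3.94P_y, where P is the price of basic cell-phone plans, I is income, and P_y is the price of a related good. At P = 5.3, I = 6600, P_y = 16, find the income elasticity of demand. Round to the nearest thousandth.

Substituting, Q_d = 68 − 0.033(5.3)² + 0.0055(6600) + 3.94(16) = 68 − 0.927 + 36.3 + 63.04 = 166.413.
∂Q_d/∂I = +0.0055, so E_I = 0.0055·(6600/166.413) ≈ 0.218.
E_I ∈ (0,1): normal good (necessity).

0.218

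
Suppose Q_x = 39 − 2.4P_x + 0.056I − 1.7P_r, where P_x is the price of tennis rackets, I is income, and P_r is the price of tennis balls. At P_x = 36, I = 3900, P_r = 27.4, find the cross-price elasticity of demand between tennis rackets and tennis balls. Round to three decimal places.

First evaluate Q_x: 39 − 2.4(36) + 0.056(3900) − 1.7(27.4) = 39 − 86.4 + 218.4 − 46.58 = 124.42.
∂Q_x/∂P_r = −1.7, so E_xy = -1.7·(27.4/124.42) ≈ -0.374.
E_xy < 0: the goods are complements.

-0.374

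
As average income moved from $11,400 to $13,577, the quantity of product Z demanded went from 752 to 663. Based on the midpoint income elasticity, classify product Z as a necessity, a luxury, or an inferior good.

inferior

%ΔQ = (663 − 752)/[(752+663)/2] = -89/707.5 ≈ -0.1258.
%ΔY = (13,577 − 11,400)/[(11,400+13,577)/2] = 2177/12488.5 ≈ 0.1743.
E_I = %ΔQ/%ΔY ≈ -0.722.
E_I < 0: inferior good.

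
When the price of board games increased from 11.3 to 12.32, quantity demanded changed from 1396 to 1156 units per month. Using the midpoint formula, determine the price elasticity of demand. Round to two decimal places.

-2.18

%Δq = (1156 − 1396)/[(1396 + 1156)/2] = -240/1276 ≈ -0.1881.
%Δp = (12.32 − 11.3)/[(11.3 + 12.32)/2] = 1.02/11.81 ≈ 0.0864.
Arc elasticity E = %Δq/%Δp ≈ -0.1881/0.0864 ≈ -2.18.
|E| > 1: demand is elastic over this range.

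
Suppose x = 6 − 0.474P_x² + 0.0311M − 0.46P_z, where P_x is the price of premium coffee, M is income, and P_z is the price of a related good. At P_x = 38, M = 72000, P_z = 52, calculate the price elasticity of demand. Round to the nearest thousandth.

-0.891

x = 6 − 0.474(38)² + 0.0311(72000) − 0.46(52) = 6 − 684.456 + 2239.2 − 23.92 = 1536.824.
∂x/∂P_x = −2·0.474·P_x = -36.024, so E_p = -36.024·(38/1536.824) ≈ -0.891.
|E_p| < 1: demand is inelastic.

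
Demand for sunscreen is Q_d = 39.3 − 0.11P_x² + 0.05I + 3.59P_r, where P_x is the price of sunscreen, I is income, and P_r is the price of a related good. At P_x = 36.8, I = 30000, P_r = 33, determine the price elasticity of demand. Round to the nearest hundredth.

-0.20

Evaluating quantity at (P_x, I, P_r) gives Q_d = 39.3 − 0.11(36.8)² + 0.05(30000) + 3.59(33) = 39.3 − 148.9664 + 1500 + 118.47 = 1508.8036.
∂Q_d/∂P_x = −2·0.11·P_x = -8.096, so E_p = -8.096·(36.8/1508.8036) ≈ -0.20.
|E_p| < 1: demand is inelastic.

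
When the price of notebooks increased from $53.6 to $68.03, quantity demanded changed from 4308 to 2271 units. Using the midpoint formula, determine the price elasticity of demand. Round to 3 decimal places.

-2.610

%ΔQ = (2271 − 4308)/[(4308 + 2271)/2] = -2037/3289.5 ≈ -0.6192.
%ΔP = (68.03 − 53.6)/[(53.6 + 68.03)/2] = 14.43/60.815 ≈ 0.2373.
Arc elasticity E = %ΔQ/%ΔP ≈ -0.6192/0.2373 ≈ -2.610.
|E| > 1: demand is elastic over this range.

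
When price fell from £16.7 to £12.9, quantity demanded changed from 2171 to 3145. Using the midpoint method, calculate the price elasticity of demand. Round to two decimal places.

-1.43

%ΔQ = (3145 − 2171)/[(2171 + 3145)/2] = 974/2658 ≈ 0.3664.
%ΔP = (12.9 − 16.7)/[(16.7 + 12.9)/2] = -3.8/14.8 ≈ -0.2568.
Arc elasticity E = %ΔQ/%ΔP ≈ 0.3664/-0.2568 ≈ -1.43.
|E| > 1: demand is elastic over this range.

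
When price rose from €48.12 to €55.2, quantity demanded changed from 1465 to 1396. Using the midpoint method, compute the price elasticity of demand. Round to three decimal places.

%Δq = (1396 − 1465)/[(1465 + 1396)/2] = -69/1430.5 ≈ -0.0482.
%ΔP = (55.2 − 48.12)/[(48.12 + 55.2)/2] = 7.08/51.66 ≈ 0.1370.
Arc elasticity E = %Δq/%ΔP ≈ -0.0482/0.1370 ≈ -0.352.
|E| < 1: demand is inelastic over this range.

-0.352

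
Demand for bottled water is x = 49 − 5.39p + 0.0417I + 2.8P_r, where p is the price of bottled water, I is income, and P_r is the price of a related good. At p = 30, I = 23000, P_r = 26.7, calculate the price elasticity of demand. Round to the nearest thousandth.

Evaluating quantity at (p, I, P_r) gives x = 49 − 5.39(30) + 0.0417(23000) + 2.8(26.7) = 49 − 161.7 + 959.1 + 74.76 = 921.16.
∂x/∂p = −5.39, so E_p = (−5.39)·(30/921.16) ≈ -0.176.
|E_p| < 1: demand is inelastic.

-0.176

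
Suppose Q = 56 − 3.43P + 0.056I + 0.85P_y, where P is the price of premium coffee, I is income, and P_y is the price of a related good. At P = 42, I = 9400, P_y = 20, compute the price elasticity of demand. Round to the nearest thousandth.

First evaluate Q: 56 − 3.43(42) + 0.056(9400) + 0.85(20) = 56 − 144.06 + 526.4 + 17 = 455.34.
∂Q/∂P = −3.43, so E_p = (−3.43)·(42/455.34) ≈ -0.316.
|E_p| < 1: demand is inelastic.

-0.316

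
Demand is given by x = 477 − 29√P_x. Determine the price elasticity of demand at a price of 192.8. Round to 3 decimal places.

At P_x = 192.8, x = 74.3279.
dx/dP_x = −29/(2√P_x) = −29/(2·13.8852).
Point elasticity E = (dx/dP_x)·(P_x/x) = -1.0443 × 192.8/74.3279 ≈ -2.709.
|E| > 1, so demand is elastic at this price.

-2.709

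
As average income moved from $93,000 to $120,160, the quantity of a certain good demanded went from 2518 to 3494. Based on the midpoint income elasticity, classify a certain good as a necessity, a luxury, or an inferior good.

%ΔQ = (3494 − 2518)/[(2518+3494)/2] = 976/3006 ≈ 0.3247.
%ΔI = (120,160 − 93,000)/[(93,000+120,160)/2] = 27160/106580 ≈ 0.2548.
E_I = %ΔQ/%ΔI ≈ 1.274.
E_I > 1: normal good (luxury).

luxury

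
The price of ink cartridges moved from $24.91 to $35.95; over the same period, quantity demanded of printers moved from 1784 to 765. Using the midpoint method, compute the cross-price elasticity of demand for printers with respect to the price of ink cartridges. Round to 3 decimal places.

-2.204

%ΔQ_x = (765 − 1784)/[(1784+765)/2] = -1019/1274.5 ≈ -0.7995.
%ΔP_y = (35.95 − 24.91)/[(24.91+35.95)/2] ≈ 0.3628.
E_xy = -0.7995/0.3628 ≈ -2.204.
E_xy < 0, so printers and ink cartridges are complements.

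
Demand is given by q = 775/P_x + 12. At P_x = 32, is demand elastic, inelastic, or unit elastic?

At P_x = 32, q = 36.2188.
dq/dP_x = −775/P_x² = −0.7568.
Point elasticity E = (dq/dP_x)·(P_x/q) = -0.7568 × 32/36.2188 ≈ -0.669.
|E| ≈ 0.669 < 1, so demand is inelastic.

inelastic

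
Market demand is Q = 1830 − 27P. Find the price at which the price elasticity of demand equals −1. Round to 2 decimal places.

33.89

For linear demand Q = a − bP, E = −bP/(a − bP). |E| = 1 ⇒ bP = a − bP ⇒ P = a/(2b).
P = 1830/(2·27) ≈ 33.89.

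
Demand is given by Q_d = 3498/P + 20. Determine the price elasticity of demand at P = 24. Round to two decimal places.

-0.88

At P = 24, Q_d = 165.75.
dQ_d/dP = −3498/P² = −6.0729.
Point elasticity E = (dQ_d/dP)·(P/Q_d) = -6.0729 × 24/165.75 ≈ -0.88.
|E| < 1, so demand is inelastic at this price.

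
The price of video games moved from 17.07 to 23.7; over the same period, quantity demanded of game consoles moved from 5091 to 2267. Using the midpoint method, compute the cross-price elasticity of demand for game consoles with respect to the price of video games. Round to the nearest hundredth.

%ΔQ_x = (2267 − 5091)/[(5091+2267)/2] = -2824/3679 ≈ -0.7676.
%ΔP_y = (23.7 − 17.07)/[(17.07+23.7)/2] ≈ 0.3252.
E_xy = -0.7676/0.3252 ≈ -2.36.
E_xy < 0, so game consoles and video games are complements.

-2.36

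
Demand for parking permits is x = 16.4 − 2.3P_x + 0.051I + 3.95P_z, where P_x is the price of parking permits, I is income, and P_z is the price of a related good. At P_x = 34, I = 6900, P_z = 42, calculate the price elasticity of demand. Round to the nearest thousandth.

-0.171

First evaluate x: 16.4 − 2.3(34) + 0.051(6900) + 3.95(42) = 16.4 − 78.2 + 351.9 + 165.9 = 456.
∂x/∂P_x = −2.3, so E_p = (−2.3)·(34/456) ≈ -0.171.
|E_p| < 1: demand is inelastic.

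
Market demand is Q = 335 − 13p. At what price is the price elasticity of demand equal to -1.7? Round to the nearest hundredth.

16.23

Set −bp/(a − bp) = −1.7 ⇒ bp = 1.7(a − bp) ⇒ bp(1+1.7) = 1.7·a.
p = 1.7·335/(13·2.7) ≈ 16.23.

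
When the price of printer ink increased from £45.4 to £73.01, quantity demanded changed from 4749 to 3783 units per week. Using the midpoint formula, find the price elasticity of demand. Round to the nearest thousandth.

%ΔQ = (3783 − 4749)/[(4749 + 3783)/2] = -966/4266 ≈ -0.2264.
%ΔP = (73.01 − 45.4)/[(45.4 + 73.01)/2] = 27.61/59.205 ≈ 0.4663.
Arc elasticity E = %ΔQ/%ΔP ≈ -0.2264/0.4663 ≈ -0.486.
|E| < 1: demand is inelastic over this range.

-0.486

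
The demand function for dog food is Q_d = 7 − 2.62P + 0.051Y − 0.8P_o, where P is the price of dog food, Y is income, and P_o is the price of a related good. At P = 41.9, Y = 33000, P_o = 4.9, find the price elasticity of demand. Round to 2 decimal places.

Substituting, Q_d = 7 − 2.62(41.9) + 0.051(33000) − 0.8(4.9) = 7 − 109.778 + 1683 − 3.92 = 1576.302.
∂Q_d/∂P = −2.62, so E_p = (−2.62)·(41.9/1576.302) ≈ -0.07.
|E_p| < 1: demand is inelastic.

-0.07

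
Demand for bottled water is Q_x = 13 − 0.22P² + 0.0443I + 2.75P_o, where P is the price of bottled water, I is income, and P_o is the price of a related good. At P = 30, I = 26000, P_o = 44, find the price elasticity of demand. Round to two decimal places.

Substituting, Q_x = 13 − 0.22(30)² + 0.0443(26000) + 2.75(44) = 13 − 198 + 1151.8 + 121 = 1087.8.
∂Q_x/∂P = −2·0.22·P = -13.2, so E_p = -13.2·(30/1087.8) ≈ -0.36.
|E_p| < 1: demand is inelastic.

-0.36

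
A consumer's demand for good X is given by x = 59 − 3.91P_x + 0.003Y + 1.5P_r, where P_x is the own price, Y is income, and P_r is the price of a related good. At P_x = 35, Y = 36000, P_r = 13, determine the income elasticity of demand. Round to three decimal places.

2.175

Evaluating quantity at (P_x, Y, P_r) gives x = 59 − 3.91(35) + 0.003(36000) + 1.5(13) = 59 − 136.85 + 108 + 19.5 = 49.65.
∂x/∂Y = +0.003, so E_I = 0.003·(36000/49.65) ≈ 2.175.
E_I > 1: normal good (luxury).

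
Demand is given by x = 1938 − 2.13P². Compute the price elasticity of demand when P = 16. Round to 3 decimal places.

-0.783

At P = 16, x = 1392.72.
dx/dP = −2·2.13·P = −68.16.
Point elasticity E = (dx/dP)·(P/x) = -68.16 × 16/1392.72 ≈ -0.783.
|E| < 1, so demand is inelastic at this price.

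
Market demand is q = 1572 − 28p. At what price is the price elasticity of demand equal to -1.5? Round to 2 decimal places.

Set −bp/(a − bp) = −1.5 ⇒ bp = 1.5(a − bp) ⇒ bp(1+1.5) = 1.5·a.
p = 1.5·1572/(28·2.5) ≈ 33.69.

33.69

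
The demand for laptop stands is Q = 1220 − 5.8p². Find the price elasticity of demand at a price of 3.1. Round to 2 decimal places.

At p = 3.1, Q = 1164.262.
dQ/dp = −2·5.8·p = −35.96.
Point elasticity E = (dQ/dp)·(p/Q) = -35.96 × 3.1/1164.262 ≈ -0.10.
|E| < 1, so demand is inelastic at this price.

-0.10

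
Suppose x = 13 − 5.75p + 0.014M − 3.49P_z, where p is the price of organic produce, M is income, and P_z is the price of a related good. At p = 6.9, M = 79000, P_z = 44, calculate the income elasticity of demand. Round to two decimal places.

At the given point, x = 13 − 5.75(6.9) + 0.014(79000) − 3.49(44) = 13 − 39.675 + 1106 − 153.56 = 925.765.
∂x/∂M = +0.014, so E_I = 0.014·(79000/925.765) ≈ 1.19.
E_I > 1: normal good (luxury).

1.19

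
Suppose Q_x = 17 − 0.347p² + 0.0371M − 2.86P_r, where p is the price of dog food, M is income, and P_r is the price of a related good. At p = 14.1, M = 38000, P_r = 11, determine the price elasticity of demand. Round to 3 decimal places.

-0.104

Q_x = 17 − 0.347(14.1)² + 0.0371(38000) − 2.86(11) = 17 − 68.9871 + 1409.8 − 31.46 = 1326.3529.
∂Q_x/∂p = −2·0.347·p = -9.7854, so E_p = -9.7854·(14.1/1326.3529) ≈ -0.104.
|E_p| < 1: demand is inelastic.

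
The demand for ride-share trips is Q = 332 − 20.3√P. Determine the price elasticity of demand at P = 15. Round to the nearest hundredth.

At P = 15, Q = 253.3784.
dQ/dP = −20.3/(2√P) = −20.3/(2·3.873).
Point elasticity E = (dQ/dP)·(P/Q) = -2.6207 × 15/253.3784 ≈ -0.16.
|E| < 1, so demand is inelastic at this price.

-0.16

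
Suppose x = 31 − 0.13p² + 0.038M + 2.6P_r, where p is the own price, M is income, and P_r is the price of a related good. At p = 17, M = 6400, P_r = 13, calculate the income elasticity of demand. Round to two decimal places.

0.90

x = 31 − 0.13(17)² + 0.038(6400) + 2.6(13) = 31 − 37.57 + 243.2 + 33.8 = 270.43.
∂x/∂M = +0.038, so E_I = 0.038·(6400/270.43) ≈ 0.90.
E_I ∈ (0,1): normal good (necessity).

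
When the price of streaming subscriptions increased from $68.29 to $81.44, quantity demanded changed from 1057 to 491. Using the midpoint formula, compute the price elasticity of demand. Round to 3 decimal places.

%Δq = (491 − 1057)/[(1057 + 491)/2] = -566/774 ≈ -0.7313.
%ΔP = (81.44 − 68.29)/[(68.29 + 81.44)/2] = 13.15/74.865 ≈ 0.1756.
Arc elasticity E = %Δq/%ΔP ≈ -0.7313/0.1756 ≈ -4.163.
|E| > 1: demand is elastic over this range.

-4.163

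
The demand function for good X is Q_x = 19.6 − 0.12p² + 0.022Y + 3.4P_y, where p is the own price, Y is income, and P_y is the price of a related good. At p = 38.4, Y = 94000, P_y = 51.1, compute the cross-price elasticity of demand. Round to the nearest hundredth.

0.08

Evaluating quantity at (p, Y, P_y) gives Q_x = 19.6 − 0.12(38.4)² + 0.022(94000) + 3.4(51.1) = 19.6 − 176.9472 + 2068 + 173.74 = 2084.3928.
∂Q_x/∂P_y = +3.4, so E_xy = 3.4·(51.1/2084.3928) ≈ 0.08.
E_xy > 0: the goods are substitutes.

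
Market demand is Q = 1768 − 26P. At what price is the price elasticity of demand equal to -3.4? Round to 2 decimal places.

Set −bP/(a − bP) = −3.4 ⇒ bP = 3.4(a − bP) ⇒ bP(1+3.4) = 3.4·a.
P = 3.4·1768/(26·4.4) ≈ 52.55.

52.55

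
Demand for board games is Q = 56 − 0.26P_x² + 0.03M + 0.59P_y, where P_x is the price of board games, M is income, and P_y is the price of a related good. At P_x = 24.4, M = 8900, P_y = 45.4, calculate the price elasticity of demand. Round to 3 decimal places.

Evaluating quantity at (P_x, M, P_y) gives Q = 56 − 0.26(24.4)² + 0.03(8900) + 0.59(45.4) = 56 − 154.7936 + 267 + 26.786 = 194.9924.
∂Q/∂P_x = −2·0.26·P_x = -12.688, so E_p = -12.688·(24.4/194.9924) ≈ -1.588.
|E_p| > 1: demand is elastic.

-1.588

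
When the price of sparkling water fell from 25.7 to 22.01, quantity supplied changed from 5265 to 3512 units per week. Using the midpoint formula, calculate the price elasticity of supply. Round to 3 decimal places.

%Δq = (3512 − 5265)/[(5265 + 3512)/2] = -1753/4388.5 ≈ -0.3995.
%ΔP = (22.01 − 25.7)/[(25.7 + 22.01)/2] = -3.69/23.855 ≈ -0.1547.
Arc elasticity E = %Δq/%ΔP ≈ -0.3995/-0.1547 ≈ 2.582.
|E| > 1: supply is elastic over this range.

2.582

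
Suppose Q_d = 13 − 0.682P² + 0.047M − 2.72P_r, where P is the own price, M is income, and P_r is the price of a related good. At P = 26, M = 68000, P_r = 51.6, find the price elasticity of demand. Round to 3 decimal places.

-0.354

At the given point, Q_d = 13 − 0.682(26)² + 0.047(68000) − 2.72(51.6) = 13 − 461.032 + 3196 − 140.352 = 2607.616.
∂Q_d/∂P = −2·0.682·P = -35.464, so E_p = -35.464·(26/2607.616) ≈ -0.354.
|E_p| < 1: demand is inelastic.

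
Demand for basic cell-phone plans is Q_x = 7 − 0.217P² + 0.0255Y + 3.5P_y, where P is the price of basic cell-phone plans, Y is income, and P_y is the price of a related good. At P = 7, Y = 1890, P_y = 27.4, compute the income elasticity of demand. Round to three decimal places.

0.343

Evaluating quantity at (P, Y, P_y) gives Q_x = 7 − 0.217(7)² + 0.0255(1890) + 3.5(27.4) = 7 − 10.633 + 48.195 + 95.9 = 140.462.
∂Q_x/∂Y = +0.0255, so E_I = 0.0255·(1890/140.462) ≈ 0.343.
E_I ∈ (0,1): normal good (necessity).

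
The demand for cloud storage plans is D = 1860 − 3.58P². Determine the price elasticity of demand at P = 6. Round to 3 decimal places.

-0.149

At P = 6, D = 1731.12.
dD/dP = −2·3.58·P = −42.96.
Point elasticity E = (dD/dP)·(P/D) = -42.96 × 6/1731.12 ≈ -0.149.
|E| < 1, so demand is inelastic at this price.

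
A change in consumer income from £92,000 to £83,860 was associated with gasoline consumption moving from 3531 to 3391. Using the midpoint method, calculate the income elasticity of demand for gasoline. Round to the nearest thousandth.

0.437

%ΔQ = (3391 − 3531)/[(3531+3391)/2] = -140/3461 ≈ -0.0405.
%ΔY = (83,860 − 92,000)/[(92,000+83,860)/2] = -8140/87930 ≈ -0.0926.
E_I = %ΔQ/%ΔY ≈ 0.437.
E_I ∈ (0,1): normal good (necessity).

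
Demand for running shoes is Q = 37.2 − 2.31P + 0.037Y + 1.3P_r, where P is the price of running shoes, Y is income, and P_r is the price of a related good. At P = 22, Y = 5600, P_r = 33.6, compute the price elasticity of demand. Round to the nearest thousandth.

-0.214

Q = 37.2 − 2.31(22) + 0.037(5600) + 1.3(33.6) = 37.2 − 50.82 + 207.2 + 43.68 = 237.26.
∂Q/∂P = −2.31, so E_p = (−2.31)·(22/237.26) ≈ -0.214.
|E_p| < 1: demand is inelastic.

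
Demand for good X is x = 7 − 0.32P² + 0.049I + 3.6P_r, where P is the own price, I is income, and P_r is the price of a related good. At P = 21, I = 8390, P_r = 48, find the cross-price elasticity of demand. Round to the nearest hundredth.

0.38

At the given point, x = 7 − 0.32(21)² + 0.049(8390) + 3.6(48) = 7 − 141.12 + 411.11 + 172.8 = 449.79.
∂x/∂P_r = +3.6, so E_xy = 3.6·(48/449.79) ≈ 0.38.
E_xy > 0: the goods are substitutes.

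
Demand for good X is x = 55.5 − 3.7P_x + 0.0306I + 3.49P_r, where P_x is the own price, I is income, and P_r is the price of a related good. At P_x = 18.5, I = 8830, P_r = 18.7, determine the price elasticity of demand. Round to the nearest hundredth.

-0.21

At the given point, x = 55.5 − 3.7(18.5) + 0.0306(8830) + 3.49(18.7) = 55.5 − 68.45 + 270.198 + 65.263 = 322.511.
∂x/∂P_x = −3.7, so E_p = (−3.7)·(18.5/322.511) ≈ -0.21.
|E_p| < 1: demand is inelastic.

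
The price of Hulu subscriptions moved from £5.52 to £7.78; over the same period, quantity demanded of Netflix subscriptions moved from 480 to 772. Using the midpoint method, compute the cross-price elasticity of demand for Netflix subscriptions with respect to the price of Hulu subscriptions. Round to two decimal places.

1.37

%ΔQ_x = (772 − 480)/[(480+772)/2] = 292/626 ≈ 0.4665.
%ΔP_y = (7.78 − 5.52)/[(5.52+7.78)/2] ≈ 0.3398.
E_xy = 0.4665/0.3398 ≈ 1.37.
E_xy > 0, so Netflix subscriptions and Hulu subscriptions are substitutes.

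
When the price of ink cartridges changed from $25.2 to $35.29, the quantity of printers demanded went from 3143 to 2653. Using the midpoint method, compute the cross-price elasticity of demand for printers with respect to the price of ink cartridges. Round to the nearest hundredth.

-0.51

%ΔQ_x = (2653 − 3143)/[(3143+2653)/2] = -490/2898 ≈ -0.1691.
%ΔP_y = (35.29 − 25.2)/[(25.2+35.29)/2] ≈ 0.3336.
E_xy = -0.1691/0.3336 ≈ -0.51.
E_xy < 0, so printers and ink cartridges are complements.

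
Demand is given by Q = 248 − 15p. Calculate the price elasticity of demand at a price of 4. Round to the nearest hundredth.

At p = 4, Q = 188.
dQ/dp = −15.
Point elasticity E = (dQ/dp)·(p/Q) = -15 × 4/188 ≈ -0.32.
|E| < 1, so demand is inelastic at this price.

-0.32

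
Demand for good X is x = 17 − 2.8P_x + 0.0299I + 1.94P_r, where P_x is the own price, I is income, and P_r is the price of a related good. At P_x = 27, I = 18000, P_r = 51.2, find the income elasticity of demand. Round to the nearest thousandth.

At the given point, x = 17 − 2.8(27) + 0.0299(18000) + 1.94(51.2) = 17 − 75.6 + 538.2 + 99.328 = 578.928.
∂x/∂I = +0.0299, so E_I = 0.0299·(18000/578.928) ≈ 0.930.
E_I ∈ (0,1): normal good (necessity).

0.930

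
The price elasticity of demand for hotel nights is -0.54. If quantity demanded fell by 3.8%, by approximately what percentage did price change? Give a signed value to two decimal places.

%ΔQ ≈ E × %ΔP ⇒ %ΔP = %ΔQ / E = (-3.8%)/(-0.54) ≈ 7.04%.

7.04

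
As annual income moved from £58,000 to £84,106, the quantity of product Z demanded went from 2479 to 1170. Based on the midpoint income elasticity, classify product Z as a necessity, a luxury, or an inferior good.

inferior

%ΔQ = (1170 − 2479)/[(2479+1170)/2] = -1309/1824.5 ≈ -0.7175.
%ΔM = (84,106 − 58,000)/[(58,000+84,106)/2] = 26106/71053 ≈ 0.3674.
E_I = %ΔQ/%ΔM ≈ -1.953.
E_I < 0: inferior good.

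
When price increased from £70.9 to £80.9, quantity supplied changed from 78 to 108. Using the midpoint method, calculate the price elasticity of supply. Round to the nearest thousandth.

2.448

%Δq = (108 − 78)/[(78 + 108)/2] = 30/93 ≈ 0.3226.
%ΔP = (80.9 − 70.9)/[(70.9 + 80.9)/2] = 10/75.9 ≈ 0.1318.
Arc elasticity E = %Δq/%ΔP ≈ 0.3226/0.1318 ≈ 2.448.
|E| > 1: supply is elastic over this range.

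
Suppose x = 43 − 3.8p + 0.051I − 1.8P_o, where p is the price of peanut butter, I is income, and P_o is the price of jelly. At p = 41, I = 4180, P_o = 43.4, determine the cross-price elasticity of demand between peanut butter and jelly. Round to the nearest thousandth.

x = 43 − 3.8(41) + 0.051(4180) − 1.8(43.4) = 43 − 155.8 + 213.18 − 78.12 = 22.26.
∂x/∂P_o = −1.8, so E_xy = -1.8·(43.4/22.26) ≈ -3.509.
E_xy < 0: the goods are complements.

-3.509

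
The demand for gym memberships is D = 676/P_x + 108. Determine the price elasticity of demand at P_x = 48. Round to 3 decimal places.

At P_x = 48, D = 122.0833.
dD/dP_x = −676/P_x² = −0.2934.
Point elasticity E = (dD/dP_x)·(P_x/D) = -0.2934 × 48/122.0833 ≈ -0.115.
|E| < 1, so demand is inelastic at this price.

-0.115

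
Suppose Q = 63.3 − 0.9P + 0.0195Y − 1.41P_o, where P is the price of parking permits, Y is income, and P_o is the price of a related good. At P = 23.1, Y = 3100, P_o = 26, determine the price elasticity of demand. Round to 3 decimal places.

Q = 63.3 − 0.9(23.1) + 0.0195(3100) − 1.41(26) = 63.3 − 20.79 + 60.45 − 36.66 = 66.3.
∂Q/∂P = −0.9, so E_p = (−0.9)·(23.1/66.3) ≈ -0.314.
|E_p| < 1: demand is inelastic.

-0.314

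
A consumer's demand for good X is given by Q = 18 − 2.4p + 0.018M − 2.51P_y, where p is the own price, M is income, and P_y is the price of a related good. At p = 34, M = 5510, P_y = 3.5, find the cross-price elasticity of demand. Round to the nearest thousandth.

Evaluating quantity at (p, M, P_y) gives Q = 18 − 2.4(34) + 0.018(5510) − 2.51(3.5) = 18 − 81.6 + 99.18 − 8.785 = 26.795.
∂Q/∂P_y = −2.51, so E_xy = -2.51·(3.5/26.795) ≈ -0.328.
E_xy < 0: the goods are complements.

-0.328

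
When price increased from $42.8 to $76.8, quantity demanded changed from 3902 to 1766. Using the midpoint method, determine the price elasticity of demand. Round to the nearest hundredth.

%Δq = (1766 − 3902)/[(3902 + 1766)/2] = -2136/2834 ≈ -0.7537.
%Δp = (76.8 − 42.8)/[(42.8 + 76.8)/2] = 34/59.8 ≈ 0.5686.
Arc elasticity E = %Δq/%Δp ≈ -0.7537/0.5686 ≈ -1.33.
|E| > 1: demand is elastic over this range.

-1.33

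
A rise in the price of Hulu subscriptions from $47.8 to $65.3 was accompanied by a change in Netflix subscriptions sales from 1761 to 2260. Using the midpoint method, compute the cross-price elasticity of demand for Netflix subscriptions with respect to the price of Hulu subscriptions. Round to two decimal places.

0.80

%ΔQ_x = (2260 − 1761)/[(1761+2260)/2] = 499/2010.5 ≈ 0.2482.
%ΔP_y = (65.3 − 47.8)/[(47.8+65.3)/2] ≈ 0.3095.
E_xy = 0.2482/0.3095 ≈ 0.80.
E_xy > 0, so Netflix subscriptions and Hulu subscriptions are substitutes.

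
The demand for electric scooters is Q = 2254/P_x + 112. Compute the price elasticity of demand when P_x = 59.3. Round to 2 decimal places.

-0.25

At P_x = 59.3, Q = 150.0101.
dQ/dP_x = −2254/P_x² = −0.641.
Point elasticity E = (dQ/dP_x)·(P_x/Q) = -0.641 × 59.3/150.0101 ≈ -0.25.
|E| < 1, so demand is inelastic at this price.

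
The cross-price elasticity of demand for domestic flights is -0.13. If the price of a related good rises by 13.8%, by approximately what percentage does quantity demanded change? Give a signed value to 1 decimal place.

%ΔQ ≈ E × %ΔP_y = (-0.13) × (13.8%) ≈ -1.8%.

-1.8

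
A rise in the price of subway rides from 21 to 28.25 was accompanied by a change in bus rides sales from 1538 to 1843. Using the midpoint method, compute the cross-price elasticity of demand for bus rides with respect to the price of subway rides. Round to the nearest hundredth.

0.61

%ΔQ_x = (1843 − 1538)/[(1538+1843)/2] = 305/1690.5 ≈ 0.1804.
%ΔP_y = (28.25 − 21)/[(21+28.25)/2] ≈ 0.2944.
E_xy = 0.1804/0.2944 ≈ 0.61.
E_xy > 0, so bus rides and subway rides are substitutes.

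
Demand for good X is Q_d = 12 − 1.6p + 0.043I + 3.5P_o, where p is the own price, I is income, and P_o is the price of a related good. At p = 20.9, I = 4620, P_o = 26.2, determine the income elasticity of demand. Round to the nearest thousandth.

First evaluate Q_d: 12 − 1.6(20.9) + 0.043(4620) + 3.5(26.2) = 12 − 33.44 + 198.66 + 91.7 = 268.92.
∂Q_d/∂I = +0.043, so E_I = 0.043·(4620/268.92) ≈ 0.739.
E_I ∈ (0,1): normal good (necessity).

0.739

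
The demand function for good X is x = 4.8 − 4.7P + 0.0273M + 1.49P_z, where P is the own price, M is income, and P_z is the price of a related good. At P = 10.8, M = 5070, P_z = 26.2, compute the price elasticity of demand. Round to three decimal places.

At the given point, x = 4.8 − 4.7(10.8) + 0.0273(5070) + 1.49(26.2) = 4.8 − 50.76 + 138.411 + 39.038 = 131.489.
∂x/∂P = −4.7, so E_p = (−4.7)·(10.8/131.489) ≈ -0.386.
|E_p| < 1: demand is inelastic.

-0.386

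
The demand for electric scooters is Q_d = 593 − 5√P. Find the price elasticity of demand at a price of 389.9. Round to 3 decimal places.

At P = 389.9, Q_d = 494.2706.
dQ_d/dP = −5/(2√P) = −5/(2·19.7459).
Point elasticity E = (dQ_d/dP)·(P/Q_d) = -0.1266 × 389.9/494.2706 ≈ -0.100.
|E| < 1, so demand is inelastic at this price.

-0.100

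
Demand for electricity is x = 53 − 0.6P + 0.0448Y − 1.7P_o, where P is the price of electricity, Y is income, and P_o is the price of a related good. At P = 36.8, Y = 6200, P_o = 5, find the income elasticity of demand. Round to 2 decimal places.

x = 53 − 0.6(36.8) + 0.0448(6200) − 1.7(5) = 53 − 22.08 + 277.76 − 8.5 = 300.18.
∂x/∂Y = +0.0448, so E_I = 0.0448·(6200/300.18) ≈ 0.93.
E_I ∈ (0,1): normal good (necessity).

0.93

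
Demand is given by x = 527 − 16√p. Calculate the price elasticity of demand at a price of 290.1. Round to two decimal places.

-0.54

At p = 290.1, x = 254.4828.
dx/dp = −16/(2√p) = −16/(2·17.0323).
Point elasticity E = (dx/dp)·(p/x) = -0.4697 × 290.1/254.4828 ≈ -0.54.
|E| < 1, so demand is inelastic at this price.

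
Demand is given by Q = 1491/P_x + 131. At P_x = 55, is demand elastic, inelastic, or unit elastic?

At P_x = 55, Q = 158.1091.
dQ/dP_x = −1491/P_x² = −0.4929.
Point elasticity E = (dQ/dP_x)·(P_x/Q) = -0.4929 × 55/158.1091 ≈ -0.171.
|E| ≈ 0.171 < 1, so demand is inelastic.

inelastic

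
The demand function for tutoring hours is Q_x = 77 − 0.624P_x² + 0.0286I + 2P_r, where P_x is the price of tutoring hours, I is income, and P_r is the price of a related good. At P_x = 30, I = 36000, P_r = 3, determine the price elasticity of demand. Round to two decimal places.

-2.04

Substituting, Q_x = 77 − 0.624(30)² + 0.0286(36000) + 2(3) = 77 − 561.6 + 1029.6 + 6 = 551.
∂Q_x/∂P_x = −2·0.624·P_x = -37.44, so E_p = -37.44·(30/551) ≈ -2.04.
|E_p| > 1: demand is elastic.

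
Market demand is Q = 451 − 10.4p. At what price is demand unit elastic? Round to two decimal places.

21.68

For linear demand Q = a − bp, E = −bp/(a − bp). |E| = 1 ⇒ bp = a − bp ⇒ p = a/(2b).
p = 451/(2·10.4) ≈ 21.68.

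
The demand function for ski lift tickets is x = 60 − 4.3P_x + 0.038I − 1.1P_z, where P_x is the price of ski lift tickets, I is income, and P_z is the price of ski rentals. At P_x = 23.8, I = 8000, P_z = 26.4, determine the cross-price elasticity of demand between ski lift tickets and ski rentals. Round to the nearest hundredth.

-0.12

Evaluating quantity at (P_x, I, P_z) gives x = 60 − 4.3(23.8) + 0.038(8000) − 1.1(26.4) = 60 − 102.34 + 304 − 29.04 = 232.62.
∂x/∂P_z = −1.1, so E_xy = -1.1·(26.4/232.62) ≈ -0.12.
E_xy < 0: the goods are complements.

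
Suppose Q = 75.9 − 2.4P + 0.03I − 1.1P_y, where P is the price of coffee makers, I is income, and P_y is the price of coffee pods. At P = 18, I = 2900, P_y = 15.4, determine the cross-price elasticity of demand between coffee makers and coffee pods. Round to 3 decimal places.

-0.165

At the given point, Q = 75.9 − 2.4(18) + 0.03(2900) − 1.1(15.4) = 75.9 − 43.2 + 87 − 16.94 = 102.76.
∂Q/∂P_y = −1.1, so E_xy = -1.1·(15.4/102.76) ≈ -0.165.
E_xy < 0: the goods are complements.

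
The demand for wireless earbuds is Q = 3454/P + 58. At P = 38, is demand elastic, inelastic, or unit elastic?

inelastic

At P = 38, Q = 148.8947.
dQ/dP = −3454/P² = −2.392.
Point elasticity E = (dQ/dP)·(P/Q) = -2.392 × 38/148.8947 ≈ -0.610.
|E| ≈ 0.610 < 1, so demand is inelastic.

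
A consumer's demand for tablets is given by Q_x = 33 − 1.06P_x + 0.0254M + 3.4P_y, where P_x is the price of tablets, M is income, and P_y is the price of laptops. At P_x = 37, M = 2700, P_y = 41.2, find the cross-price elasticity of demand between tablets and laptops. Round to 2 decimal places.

0.69

Evaluating quantity at (P_x, M, P_y) gives Q_x = 33 − 1.06(37) + 0.0254(2700) + 3.4(41.2) = 33 − 39.22 + 68.58 + 140.08 = 202.44.
∂Q_x/∂P_y = +3.4, so E_xy = 3.4·(41.2/202.44) ≈ 0.69.
E_xy > 0: the goods are substitutes.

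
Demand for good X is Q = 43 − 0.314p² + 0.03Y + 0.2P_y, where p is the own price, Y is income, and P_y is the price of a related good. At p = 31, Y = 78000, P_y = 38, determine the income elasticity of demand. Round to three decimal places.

1.120

Q = 43 − 0.314(31)² + 0.03(78000) + 0.2(38) = 43 − 301.754 + 2340 + 7.6 = 2088.846.
∂Q/∂Y = +0.03, so E_I = 0.03·(78000/2088.846) ≈ 1.120.
E_I > 1: normal good (luxury).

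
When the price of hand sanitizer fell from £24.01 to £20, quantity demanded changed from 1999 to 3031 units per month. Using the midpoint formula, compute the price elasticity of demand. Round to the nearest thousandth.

%ΔQ = (3031 − 1999)/[(1999 + 3031)/2] = 1032/2515 ≈ 0.4103.
%ΔP = (20 − 24.01)/[(24.01 + 20)/2] = -4.01/22.005 ≈ -0.1822.
Arc elasticity E = %ΔQ/%ΔP ≈ 0.4103/-0.1822 ≈ -2.252.
|E| > 1: demand is elastic over this range.

-2.252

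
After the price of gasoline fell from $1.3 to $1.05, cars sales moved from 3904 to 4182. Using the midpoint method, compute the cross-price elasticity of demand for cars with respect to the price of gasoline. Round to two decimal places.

-0.32

%ΔQ_x = (4182 − 3904)/[(3904+4182)/2] = 278/4043 ≈ 0.0688.
%ΔP_y = (1.05 − 1.3)/[(1.3+1.05)/2] ≈ -0.2128.
E_xy = 0.0688/-0.2128 ≈ -0.32.
E_xy < 0, so cars and gasoline are complements.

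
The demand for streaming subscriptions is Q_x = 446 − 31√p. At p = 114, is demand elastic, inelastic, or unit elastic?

elastic

At p = 114, Q_x = 115.0106.
dQ_x/dp = −31/(2√p) = −31/(2·10.6771).
Point elasticity E = (dQ_x/dp)·(p/Q_x) = -1.4517 × 114/115.0106 ≈ -1.439.
|E| ≈ 1.439 > 1, so demand is elastic.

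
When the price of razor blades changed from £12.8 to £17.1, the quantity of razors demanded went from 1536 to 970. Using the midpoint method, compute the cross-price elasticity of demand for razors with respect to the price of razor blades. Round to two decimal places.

-1.57

%ΔQ_x = (970 − 1536)/[(1536+970)/2] = -566/1253 ≈ -0.4517.
%ΔP_y = (17.1 − 12.8)/[(12.8+17.1)/2] ≈ 0.2876.
E_xy = -0.4517/0.2876 ≈ -1.57.
E_xy < 0, so razors and razor blades are complements.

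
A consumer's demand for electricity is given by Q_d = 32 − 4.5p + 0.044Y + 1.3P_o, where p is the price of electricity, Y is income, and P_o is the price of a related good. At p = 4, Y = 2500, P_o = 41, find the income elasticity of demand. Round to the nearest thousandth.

Q_d = 32 − 4.5(4) + 0.044(2500) + 1.3(41) = 32 − 18 + 110 + 53.3 = 177.3.
∂Q_d/∂Y = +0.044, so E_I = 0.044·(2500/177.3) ≈ 0.620.
E_I ∈ (0,1): normal good (necessity).

0.620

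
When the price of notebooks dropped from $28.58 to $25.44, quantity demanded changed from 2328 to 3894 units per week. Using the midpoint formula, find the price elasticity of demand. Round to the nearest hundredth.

%Δq = (3894 − 2328)/[(2328 + 3894)/2] = 1566/3111 ≈ 0.5034.
%ΔP = (25.44 − 28.58)/[(28.58 + 25.44)/2] = -3.14/27.01 ≈ -0.1163.
Arc elasticity E = %Δq/%ΔP ≈ 0.5034/-0.1163 ≈ -4.33.
|E| > 1: demand is elastic over this range.

-4.33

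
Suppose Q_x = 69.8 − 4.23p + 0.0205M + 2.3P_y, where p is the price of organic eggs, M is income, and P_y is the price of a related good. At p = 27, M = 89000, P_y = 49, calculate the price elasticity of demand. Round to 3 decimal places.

First evaluate Q_x: 69.8 − 4.23(27) + 0.0205(89000) + 2.3(49) = 69.8 − 114.21 + 1824.5 + 112.7 = 1892.79.
∂Q_x/∂p = −4.23, so E_p = (−4.23)·(27/1892.79) ≈ -0.060.
|E_p| < 1: demand is inelastic.

-0.060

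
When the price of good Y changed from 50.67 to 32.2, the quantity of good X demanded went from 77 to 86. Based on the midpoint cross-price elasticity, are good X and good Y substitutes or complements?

complements

%ΔQ_x = (86 − 77)/[(77+86)/2] = 9/81.5 ≈ 0.1104.
%ΔP_y = (32.2 − 50.67)/[(50.67+32.2)/2] ≈ -0.4458.
E_xy = 0.1104/-0.4458 ≈ -0.248.
E_xy < 0, so the goods are complements.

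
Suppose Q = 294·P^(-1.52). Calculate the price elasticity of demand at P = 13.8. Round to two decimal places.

For a Cobb–Douglas (constant-elasticity) form Q = A·P^α·…, the elasticity with respect to P equals the exponent α at every point.
Here the exponent on P is -1.52, so the price elasticity of demand is -1.52.

-1.52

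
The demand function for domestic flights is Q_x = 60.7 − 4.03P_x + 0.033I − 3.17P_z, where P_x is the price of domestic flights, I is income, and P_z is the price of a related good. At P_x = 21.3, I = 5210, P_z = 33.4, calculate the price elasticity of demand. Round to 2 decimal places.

Substituting, Q_x = 60.7 − 4.03(21.3) + 0.033(5210) − 3.17(33.4) = 60.7 − 85.839 + 171.93 − 105.878 = 40.913.
∂Q_x/∂P_x = −4.03, so E_p = (−4.03)·(21.3/40.913) ≈ -2.10.
|E_p| > 1: demand is elastic.

-2.10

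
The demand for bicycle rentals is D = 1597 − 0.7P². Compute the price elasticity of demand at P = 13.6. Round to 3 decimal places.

At P = 13.6, D = 1467.528.
dD/dP = −2·0.7·P = −19.04.
Point elasticity E = (dD/dP)·(P/D) = -19.04 × 13.6/1467.528 ≈ -0.176.
|E| < 1, so demand is inelastic at this price.

-0.176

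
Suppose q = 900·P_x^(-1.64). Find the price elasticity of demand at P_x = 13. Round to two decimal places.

For a Cobb–Douglas (constant-elasticity) form q = A·P_x^α·…, the elasticity with respect to P_x equals the exponent α at every point.
Here the exponent on P_x is -1.64, so the price elasticity of demand is -1.64.

-1.64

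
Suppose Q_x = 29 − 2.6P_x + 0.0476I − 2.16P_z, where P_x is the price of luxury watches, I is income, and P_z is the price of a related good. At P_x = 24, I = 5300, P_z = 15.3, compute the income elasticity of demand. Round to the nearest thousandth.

Evaluating quantity at (P_x, I, P_z) gives Q_x = 29 − 2.6(24) + 0.0476(5300) − 2.16(15.3) = 29 − 62.4 + 252.28 − 33.048 = 185.832.
∂Q_x/∂I = +0.0476, so E_I = 0.0476·(5300/185.832) ≈ 1.358.
E_I > 1: normal good (luxury).

1.358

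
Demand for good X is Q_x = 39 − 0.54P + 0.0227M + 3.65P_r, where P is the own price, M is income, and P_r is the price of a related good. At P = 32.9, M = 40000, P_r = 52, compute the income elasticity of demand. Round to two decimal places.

First evaluate Q_x: 39 − 0.54(32.9) + 0.0227(40000) + 3.65(52) = 39 − 17.766 + 908 + 189.8 = 1119.034.
∂Q_x/∂M = +0.0227, so E_I = 0.0227·(40000/1119.034) ≈ 0.81.
E_I ∈ (0,1): normal good (necessity).

0.81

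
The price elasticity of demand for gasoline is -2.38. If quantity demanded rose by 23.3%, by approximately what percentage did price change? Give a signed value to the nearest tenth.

-9.8

%ΔQ ≈ E × %ΔP ⇒ %ΔP = %ΔQ / E = (23.3%)/(-2.38) ≈ -9.8%.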